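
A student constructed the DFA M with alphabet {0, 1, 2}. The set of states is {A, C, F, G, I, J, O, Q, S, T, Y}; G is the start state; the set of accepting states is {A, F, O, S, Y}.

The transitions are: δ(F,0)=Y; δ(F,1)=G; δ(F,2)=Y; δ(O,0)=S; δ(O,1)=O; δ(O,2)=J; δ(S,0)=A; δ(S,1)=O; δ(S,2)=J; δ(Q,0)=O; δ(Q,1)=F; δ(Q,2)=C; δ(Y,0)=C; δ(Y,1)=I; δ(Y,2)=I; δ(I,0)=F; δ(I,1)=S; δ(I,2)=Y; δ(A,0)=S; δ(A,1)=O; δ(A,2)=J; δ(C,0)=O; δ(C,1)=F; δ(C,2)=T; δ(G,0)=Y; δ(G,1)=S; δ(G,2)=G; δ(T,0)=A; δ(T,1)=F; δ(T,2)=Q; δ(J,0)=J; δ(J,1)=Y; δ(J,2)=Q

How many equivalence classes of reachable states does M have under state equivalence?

P0 = {A,F,O,S,Y} | {C,G,I,J,Q,T}.
Refine {A,F,O,S,Y} on symbol 0: members go to different blocks, giving {A,F,O,S} and {Y}.
Split {A,F,O,S} by δ(·,0) → {A,O,S} and {F}.
Split {C,G,I,J,Q,T} by δ(·,0) → {C,Q,T} and {G} and {J} and {I}.
No further refinement is possible. Final partition (7 blocks): {A,O,S} | {C,Q,T} | {Y} | {F} | {G} | {J} | {I}.

7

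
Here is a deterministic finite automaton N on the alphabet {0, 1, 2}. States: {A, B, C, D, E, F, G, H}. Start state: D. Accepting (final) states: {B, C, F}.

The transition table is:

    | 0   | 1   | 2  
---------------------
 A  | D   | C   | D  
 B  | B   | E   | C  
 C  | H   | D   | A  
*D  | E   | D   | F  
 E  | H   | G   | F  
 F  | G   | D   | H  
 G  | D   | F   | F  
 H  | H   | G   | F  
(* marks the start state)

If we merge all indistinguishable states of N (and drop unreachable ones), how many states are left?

First remove the unreachable states {A,B,C}; 5 states remain.
Start with accepting vs non-accepting: {F} | {D,E,G,H}.
On input 1, block {D,E,G,H} splits into {D,E,H} and {G}.
Split {D,E,H} by δ(·,1) → {E,H} and {D}.
No further refinement is possible. Final partition (4 blocks): {F} | {E,H} | {G} | {D}.

4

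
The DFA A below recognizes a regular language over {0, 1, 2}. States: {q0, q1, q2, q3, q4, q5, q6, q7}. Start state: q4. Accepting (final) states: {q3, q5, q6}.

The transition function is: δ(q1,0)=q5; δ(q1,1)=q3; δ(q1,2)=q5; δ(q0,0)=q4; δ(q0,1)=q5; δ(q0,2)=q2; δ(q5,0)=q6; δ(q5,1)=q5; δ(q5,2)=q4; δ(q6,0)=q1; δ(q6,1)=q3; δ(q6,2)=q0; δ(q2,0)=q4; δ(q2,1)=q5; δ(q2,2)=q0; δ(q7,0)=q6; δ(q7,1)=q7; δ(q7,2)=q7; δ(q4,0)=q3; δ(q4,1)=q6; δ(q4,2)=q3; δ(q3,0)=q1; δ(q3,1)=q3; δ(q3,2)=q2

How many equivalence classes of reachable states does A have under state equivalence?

States {q7} cannot be reached from the start state, so discard them.
Initial partition by acceptance: {q3,q5,q6} | {q0,q1,q2,q4}.
Refine {q3,q5,q6} on symbol 0: members go to different blocks, giving {q3,q6} and {q5}.
On input 0, block {q0,q1,q2,q4} splits into {q0,q2} and {q1} and {q4}.
No further refinement is possible. Final partition (5 blocks): {q3,q6} | {q0,q2} | {q5} | {q1} | {q4}.

5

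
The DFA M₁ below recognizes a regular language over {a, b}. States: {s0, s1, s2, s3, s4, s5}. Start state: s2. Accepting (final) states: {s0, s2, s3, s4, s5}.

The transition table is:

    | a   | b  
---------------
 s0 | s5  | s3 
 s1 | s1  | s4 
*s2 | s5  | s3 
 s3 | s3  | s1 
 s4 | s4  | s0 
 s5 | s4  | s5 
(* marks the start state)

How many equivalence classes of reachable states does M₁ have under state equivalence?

All states are reachable from the start state.
P0 = {s0,s2,s3,s4,s5} | {s1}.
Split {s0,s2,s3,s4,s5} by δ(·,b) → {s0,s2,s4,s5} and {s3}.
Split {s0,s2,s4,s5} by δ(·,b) → {s0,s2} and {s4,s5}.
Refine {s4,s5} on symbol b: members go to different blocks, giving {s4} and {s5}.
Stable partition: {s0,s2} | {s1} | {s3} | {s4} | {s5} — 5 equivalence classes.

5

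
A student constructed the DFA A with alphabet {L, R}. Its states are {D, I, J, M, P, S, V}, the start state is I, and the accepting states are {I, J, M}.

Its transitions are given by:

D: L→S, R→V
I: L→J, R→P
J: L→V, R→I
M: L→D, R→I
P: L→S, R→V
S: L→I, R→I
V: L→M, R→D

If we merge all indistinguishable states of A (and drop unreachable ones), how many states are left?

6

Every state is reachable, so we keep all 7.
Initial partition by acceptance: {I,J,M} | {D,P,S,V}.
Refine {I,J,M} on symbol L: members go to different blocks, giving {J,M} and {I}.
Split {D,P,S,V} by δ(·,L) → {D,P} and {S} and {V}.
Split {J,M} by δ(·,L) → {M} and {J}.
Stable partition: {M} | {D,P} | {I} | {S} | {V} | {J} — 6 equivalence classes.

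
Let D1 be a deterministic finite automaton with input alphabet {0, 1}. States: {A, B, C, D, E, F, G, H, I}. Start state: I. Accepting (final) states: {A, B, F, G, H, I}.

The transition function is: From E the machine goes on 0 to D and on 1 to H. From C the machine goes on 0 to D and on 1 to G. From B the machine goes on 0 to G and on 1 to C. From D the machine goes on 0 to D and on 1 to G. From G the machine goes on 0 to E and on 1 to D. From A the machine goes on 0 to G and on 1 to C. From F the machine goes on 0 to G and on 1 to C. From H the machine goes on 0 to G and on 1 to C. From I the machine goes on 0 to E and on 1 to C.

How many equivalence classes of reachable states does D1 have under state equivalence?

4

States {A,B,F} cannot be reached from the start state, so discard them.
Start with accepting vs non-accepting: {G,H,I} | {C,D,E}.
On input 0, block {G,H,I} splits into {G,I} and {H}.
Refine {C,D,E} on symbol 1: members go to different blocks, giving {C,D} and {E}.
The partition is now stable with 4 blocks: {G,I} | {C,D} | {H} | {E}.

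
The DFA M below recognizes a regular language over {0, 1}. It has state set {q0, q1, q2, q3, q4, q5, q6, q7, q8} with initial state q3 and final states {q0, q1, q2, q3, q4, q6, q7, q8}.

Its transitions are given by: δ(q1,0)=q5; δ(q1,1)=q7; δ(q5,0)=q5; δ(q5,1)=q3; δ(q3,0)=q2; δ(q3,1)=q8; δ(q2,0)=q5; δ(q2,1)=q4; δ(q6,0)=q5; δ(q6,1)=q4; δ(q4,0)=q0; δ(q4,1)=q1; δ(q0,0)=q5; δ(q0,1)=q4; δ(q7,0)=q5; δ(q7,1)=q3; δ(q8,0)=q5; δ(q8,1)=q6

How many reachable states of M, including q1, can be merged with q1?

P0 = {q0,q1,q2,q3,q4,q6,q7,q8} | {q5}.
Refine {q0,q1,q2,q3,q4,q6,q7,q8} on symbol 0: members go to different blocks, giving {q0,q1,q2,q6,q7,q8} and {q3,q4}.
On input 1, block {q0,q1,q2,q6,q7,q8} splits into {q0,q2,q6,q7} and {q1,q8}.
No further refinement is possible. Final partition (4 blocks): {q0,q2,q6,q7} | {q5} | {q3,q4} | {q1,q8}.
State q1 belongs to the block {q1,q8}, which has 2 states.

2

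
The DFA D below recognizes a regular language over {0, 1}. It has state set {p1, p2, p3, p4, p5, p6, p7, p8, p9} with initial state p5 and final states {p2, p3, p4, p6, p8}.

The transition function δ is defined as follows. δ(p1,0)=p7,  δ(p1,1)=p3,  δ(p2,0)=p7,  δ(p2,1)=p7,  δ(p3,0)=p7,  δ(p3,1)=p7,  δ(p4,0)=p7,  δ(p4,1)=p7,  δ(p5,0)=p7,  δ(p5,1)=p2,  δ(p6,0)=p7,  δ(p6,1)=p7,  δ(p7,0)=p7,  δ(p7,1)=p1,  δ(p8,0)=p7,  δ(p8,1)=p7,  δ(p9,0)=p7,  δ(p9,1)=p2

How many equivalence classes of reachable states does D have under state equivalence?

Reachable states from the start: {p1,p2,p3,p5,p7}. Unreachable: {p4,p6,p8,p9} — drop them.
Start with accepting vs non-accepting: {p2,p3} | {p1,p5,p7}.
Refine {p1,p5,p7} on symbol 1: members go to different blocks, giving {p1,p5} and {p7}.
Stable partition: {p2,p3} | {p1,p5} | {p7} — 3 equivalence classes.

3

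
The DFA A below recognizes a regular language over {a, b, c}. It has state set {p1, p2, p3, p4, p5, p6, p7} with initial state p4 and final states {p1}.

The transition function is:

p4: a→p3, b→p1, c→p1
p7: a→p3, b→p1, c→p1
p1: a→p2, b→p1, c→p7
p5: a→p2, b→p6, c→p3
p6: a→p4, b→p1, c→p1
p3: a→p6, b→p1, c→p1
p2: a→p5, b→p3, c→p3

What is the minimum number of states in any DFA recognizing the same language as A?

3

All states are reachable from the start state.
Start with accepting vs non-accepting: {p1} | {p2,p3,p4,p5,p6,p7}.
On input b, block {p2,p3,p4,p5,p6,p7} splits into {p3,p4,p6,p7} and {p2,p5}.
No further refinement is possible. Final partition (3 blocks): {p1} | {p3,p4,p6,p7} | {p2,p5}.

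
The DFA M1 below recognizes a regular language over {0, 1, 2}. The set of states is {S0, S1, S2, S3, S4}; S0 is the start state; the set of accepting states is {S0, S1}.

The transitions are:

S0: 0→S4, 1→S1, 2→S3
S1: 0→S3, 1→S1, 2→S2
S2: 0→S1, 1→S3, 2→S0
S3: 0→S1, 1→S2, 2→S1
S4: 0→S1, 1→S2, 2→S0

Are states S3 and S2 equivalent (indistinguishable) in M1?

All states are reachable from the start state.
Start with accepting vs non-accepting: {S0,S1} | {S2,S3,S4}.
Stable partition: {S0,S1} | {S2,S3,S4} — 2 equivalence classes.
S3 and S2 lie in the same block of the stable partition, so they are equivalent — no string distinguishes them.

Yes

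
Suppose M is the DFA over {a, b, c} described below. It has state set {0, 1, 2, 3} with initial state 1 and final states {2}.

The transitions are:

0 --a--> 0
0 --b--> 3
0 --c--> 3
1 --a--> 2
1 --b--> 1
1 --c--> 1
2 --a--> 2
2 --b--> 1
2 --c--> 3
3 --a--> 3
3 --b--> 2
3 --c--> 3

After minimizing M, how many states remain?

First remove the unreachable states {0}; 3 states remain.
Initial partition by acceptance: {2} | {1,3}.
On input a, block {1,3} splits into {1} and {3}.
No further refinement is possible. Final partition (3 blocks): {2} | {1} | {3}.

3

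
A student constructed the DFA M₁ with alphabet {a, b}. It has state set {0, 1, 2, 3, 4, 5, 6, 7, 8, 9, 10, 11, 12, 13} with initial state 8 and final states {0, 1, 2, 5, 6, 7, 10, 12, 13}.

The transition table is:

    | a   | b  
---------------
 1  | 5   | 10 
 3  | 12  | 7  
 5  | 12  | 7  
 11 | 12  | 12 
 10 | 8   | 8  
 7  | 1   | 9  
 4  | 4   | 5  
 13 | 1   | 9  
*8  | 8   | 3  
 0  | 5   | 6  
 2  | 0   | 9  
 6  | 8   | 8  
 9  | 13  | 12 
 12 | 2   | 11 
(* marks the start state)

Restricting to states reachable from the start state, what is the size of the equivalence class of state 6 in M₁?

2

Reachable states from the start: {0,1,2,3,5,6,7,8,9,10,11,12,13}. Unreachable: {4} — drop them.
Initial partition by acceptance: {0,1,2,5,6,7,10,12,13} | {3,8,9,11}.
Split {0,1,2,5,6,7,10,12,13} by δ(·,a) → {0,1,2,5,7,12,13} and {6,10}.
Refine {0,1,2,5,7,12,13} on symbol b: members go to different blocks, giving {2,7,12,13} and {0,1} and {5}.
Split {2,7,12,13} by δ(·,a) → {2,7,13} and {12}.
Split {3,8,9,11} by δ(·,a) → {3,11} and {8} and {9}.
On input b, block {3,11} splits into {3} and {11}.
Stable partition: {2,7,13} | {3} | {6,10} | {0,1} | {5} | {12} | {8} | {9} | {11} — 9 equivalence classes.
State 6 belongs to the block {6,10}, which has 2 states.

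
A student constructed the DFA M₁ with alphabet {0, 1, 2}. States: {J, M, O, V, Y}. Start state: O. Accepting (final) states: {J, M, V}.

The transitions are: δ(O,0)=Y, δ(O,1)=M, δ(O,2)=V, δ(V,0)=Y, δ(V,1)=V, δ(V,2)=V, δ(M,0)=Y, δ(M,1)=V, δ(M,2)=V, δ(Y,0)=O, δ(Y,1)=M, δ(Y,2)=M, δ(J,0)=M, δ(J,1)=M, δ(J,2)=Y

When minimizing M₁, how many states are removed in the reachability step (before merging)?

No path from O leads to J; the other 4 states are all reachable.

1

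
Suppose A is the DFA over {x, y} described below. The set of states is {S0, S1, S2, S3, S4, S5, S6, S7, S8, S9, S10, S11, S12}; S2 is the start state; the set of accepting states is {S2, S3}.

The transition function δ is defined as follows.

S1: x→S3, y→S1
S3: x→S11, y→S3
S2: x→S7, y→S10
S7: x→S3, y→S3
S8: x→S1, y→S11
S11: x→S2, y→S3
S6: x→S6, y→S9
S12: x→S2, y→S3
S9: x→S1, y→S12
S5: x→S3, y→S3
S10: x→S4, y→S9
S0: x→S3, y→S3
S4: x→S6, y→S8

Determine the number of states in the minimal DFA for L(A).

7

States {S0,S5} cannot be reached from the start state, so discard them.
P0 = {S2,S3} | {S1,S4,S6,S7,S8,S9,S10,S11,S12}.
Refine {S2,S3} on symbol y: members go to different blocks, giving {S2} and {S3}.
Split {S1,S4,S6,S7,S8,S9,S10,S11,S12} by δ(·,x) → {S4,S6,S8,S9,S10} and {S1,S7} and {S11,S12}.
Refine {S4,S6,S8,S9,S10} on symbol x: members go to different blocks, giving {S4,S6,S10} and {S8,S9}.
Split {S1,S7} by δ(·,y) → {S1} and {S7}.
No further refinement is possible. Final partition (7 blocks): {S2} | {S4,S6,S10} | {S3} | {S1} | {S11,S12} | {S8,S9} | {S7}.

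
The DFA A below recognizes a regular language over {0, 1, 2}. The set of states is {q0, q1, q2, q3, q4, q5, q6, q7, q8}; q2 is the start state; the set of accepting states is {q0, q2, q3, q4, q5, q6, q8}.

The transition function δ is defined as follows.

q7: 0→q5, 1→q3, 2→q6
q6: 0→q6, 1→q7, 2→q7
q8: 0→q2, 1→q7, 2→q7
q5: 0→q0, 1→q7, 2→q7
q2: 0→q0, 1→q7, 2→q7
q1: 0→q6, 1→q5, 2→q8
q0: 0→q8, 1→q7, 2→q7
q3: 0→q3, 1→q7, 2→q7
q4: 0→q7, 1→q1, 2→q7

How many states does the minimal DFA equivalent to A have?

First remove the unreachable states {q1,q4}; 7 states remain.
Start with accepting vs non-accepting: {q0,q2,q3,q5,q6,q8} | {q7}.
No further refinement is possible. Final partition (2 blocks): {q0,q2,q3,q5,q6,q8} | {q7}.

2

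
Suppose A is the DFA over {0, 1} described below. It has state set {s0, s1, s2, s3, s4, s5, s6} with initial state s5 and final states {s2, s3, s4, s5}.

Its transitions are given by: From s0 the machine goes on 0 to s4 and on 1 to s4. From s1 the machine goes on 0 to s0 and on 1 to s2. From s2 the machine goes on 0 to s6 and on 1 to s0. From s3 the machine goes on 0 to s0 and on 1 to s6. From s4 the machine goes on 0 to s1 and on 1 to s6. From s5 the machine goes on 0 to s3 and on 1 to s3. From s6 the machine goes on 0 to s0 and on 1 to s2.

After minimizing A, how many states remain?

6

Start with accepting vs non-accepting: {s2,s3,s4,s5} | {s0,s1,s6}.
Refine {s2,s3,s4,s5} on symbol 0: members go to different blocks, giving {s2,s3,s4} and {s5}.
Split {s0,s1,s6} by δ(·,0) → {s1,s6} and {s0}.
Split {s2,s3,s4} by δ(·,0) → {s2,s4} and {s3}.
Refine {s2,s4} on symbol 1: members go to different blocks, giving {s2} and {s4}.
No further refinement is possible. Final partition (6 blocks): {s2} | {s1,s6} | {s5} | {s0} | {s3} | {s4}.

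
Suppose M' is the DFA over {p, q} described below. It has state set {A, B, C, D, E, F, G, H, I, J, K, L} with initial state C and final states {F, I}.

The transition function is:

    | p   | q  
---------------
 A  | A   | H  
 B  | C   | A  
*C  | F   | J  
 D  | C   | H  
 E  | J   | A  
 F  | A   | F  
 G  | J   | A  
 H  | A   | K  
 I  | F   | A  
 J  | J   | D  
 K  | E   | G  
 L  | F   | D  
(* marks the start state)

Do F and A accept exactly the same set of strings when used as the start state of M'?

No

First remove the unreachable states {B,I,L}; 9 states remain.
Initial partition by acceptance: {F} | {A,C,D,E,G,H,J,K}.
Split {A,C,D,E,G,H,J,K} by δ(·,p) → {A,D,E,G,H,J,K} and {C}.
On input p, block {A,D,E,G,H,J,K} splits into {A,E,G,H,J,K} and {D}.
Refine {A,E,G,H,J,K} on symbol q: members go to different blocks, giving {A,E,G,H,K} and {J}.
Refine {A,E,G,H,K} on symbol p: members go to different blocks, giving {A,H,K} and {E,G}.
Split {A,H,K} by δ(·,p) → {A,H} and {K}.
On input q, block {A,H} splits into {A} and {H}.
No further refinement is possible. Final partition (8 blocks): {F} | {A} | {C} | {D} | {J} | {E,G} | {K} | {H}.
F and A end up in different blocks, so they are distinguishable. For instance, the string 'ε' is accepted from only F.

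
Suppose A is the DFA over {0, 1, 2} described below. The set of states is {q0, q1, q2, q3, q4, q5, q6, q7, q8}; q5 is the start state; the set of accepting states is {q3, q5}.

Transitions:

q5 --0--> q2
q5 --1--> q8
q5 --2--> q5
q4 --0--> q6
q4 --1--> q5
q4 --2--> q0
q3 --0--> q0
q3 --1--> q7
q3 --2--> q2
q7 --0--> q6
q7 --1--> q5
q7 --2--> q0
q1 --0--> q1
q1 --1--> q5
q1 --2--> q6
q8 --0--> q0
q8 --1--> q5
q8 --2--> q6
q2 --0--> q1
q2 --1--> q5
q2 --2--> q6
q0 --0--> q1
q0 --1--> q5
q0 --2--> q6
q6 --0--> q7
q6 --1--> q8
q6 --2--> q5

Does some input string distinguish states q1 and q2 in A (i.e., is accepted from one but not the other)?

Reachable states from the start: {q0,q1,q2,q5,q6,q7,q8}. Unreachable: {q3,q4} — drop them.
P0 = {q5} | {q0,q1,q2,q6,q7,q8}.
Split {q0,q1,q2,q6,q7,q8} by δ(·,1) → {q0,q1,q2,q7,q8} and {q6}.
Split {q0,q1,q2,q7,q8} by δ(·,0) → {q0,q1,q2,q8} and {q7}.
The partition is now stable with 4 blocks: {q5} | {q0,q1,q2,q8} | {q6} | {q7}.
q1 and q2 lie in the same block of the stable partition, so they are equivalent — no string distinguishes them.

No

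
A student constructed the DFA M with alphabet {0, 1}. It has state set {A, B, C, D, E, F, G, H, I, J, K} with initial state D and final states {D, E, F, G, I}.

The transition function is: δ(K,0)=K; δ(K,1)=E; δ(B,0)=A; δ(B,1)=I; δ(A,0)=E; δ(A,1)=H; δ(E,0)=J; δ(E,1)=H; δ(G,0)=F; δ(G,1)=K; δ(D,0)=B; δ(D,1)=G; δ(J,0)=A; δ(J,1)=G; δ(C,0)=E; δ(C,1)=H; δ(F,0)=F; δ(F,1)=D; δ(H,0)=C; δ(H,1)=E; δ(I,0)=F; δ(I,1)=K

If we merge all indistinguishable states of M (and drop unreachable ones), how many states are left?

8

All states are reachable from the start state.
P0 = {D,E,F,G,I} | {A,B,C,H,J,K}.
Refine {D,E,F,G,I} on symbol 0: members go to different blocks, giving {F,G,I} and {D,E}.
Split {F,G,I} by δ(·,1) → {G,I} and {F}.
Refine {A,B,C,H,J,K} on symbol 0: members go to different blocks, giving {B,H,J,K} and {A,C}.
On input 0, block {B,H,J,K} splits into {B,H,J} and {K}.
Refine {B,H,J} on symbol 1: members go to different blocks, giving {B,J} and {H}.
Split {D,E} by δ(·,1) → {D} and {E}.
No further refinement is possible. Final partition (8 blocks): {G,I} | {B,J} | {D} | {F} | {A,C} | {K} | {H} | {E}.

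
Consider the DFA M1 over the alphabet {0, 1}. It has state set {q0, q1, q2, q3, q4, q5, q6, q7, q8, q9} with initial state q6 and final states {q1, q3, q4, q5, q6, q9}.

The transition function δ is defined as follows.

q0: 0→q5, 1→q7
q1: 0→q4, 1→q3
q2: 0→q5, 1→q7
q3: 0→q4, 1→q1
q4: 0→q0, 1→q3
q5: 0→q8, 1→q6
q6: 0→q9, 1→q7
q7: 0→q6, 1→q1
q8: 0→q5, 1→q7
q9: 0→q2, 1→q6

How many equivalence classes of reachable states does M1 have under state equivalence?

6

All states are reachable from the start state.
Initial partition by acceptance: {q1,q3,q4,q5,q6,q9} | {q0,q2,q7,q8}.
Refine {q1,q3,q4,q5,q6,q9} on symbol 0: members go to different blocks, giving {q1,q3,q6} and {q4,q5,q9}.
Split {q1,q3,q6} by δ(·,1) → {q1,q3} and {q6}.
Refine {q0,q2,q7,q8} on symbol 0: members go to different blocks, giving {q0,q2,q8} and {q7}.
Refine {q4,q5,q9} on symbol 1: members go to different blocks, giving {q5,q9} and {q4}.
The partition is now stable with 6 blocks: {q1,q3} | {q0,q2,q8} | {q5,q9} | {q6} | {q7} | {q4}.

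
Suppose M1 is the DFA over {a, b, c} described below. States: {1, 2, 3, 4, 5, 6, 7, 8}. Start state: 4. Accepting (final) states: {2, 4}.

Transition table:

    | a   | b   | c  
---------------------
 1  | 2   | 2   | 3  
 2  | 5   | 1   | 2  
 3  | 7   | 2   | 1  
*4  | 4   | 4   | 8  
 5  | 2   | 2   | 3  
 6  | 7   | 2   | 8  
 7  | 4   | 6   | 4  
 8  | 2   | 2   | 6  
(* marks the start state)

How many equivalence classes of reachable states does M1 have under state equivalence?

5

All states are reachable from the start state.
P0 = {2,4} | {1,3,5,6,7,8}.
On input a, block {2,4} splits into {2} and {4}.
On input a, block {1,3,5,6,7,8} splits into {1,5,8} and {3,6} and {7}.
The partition is now stable with 5 blocks: {2} | {1,5,8} | {4} | {3,6} | {7}.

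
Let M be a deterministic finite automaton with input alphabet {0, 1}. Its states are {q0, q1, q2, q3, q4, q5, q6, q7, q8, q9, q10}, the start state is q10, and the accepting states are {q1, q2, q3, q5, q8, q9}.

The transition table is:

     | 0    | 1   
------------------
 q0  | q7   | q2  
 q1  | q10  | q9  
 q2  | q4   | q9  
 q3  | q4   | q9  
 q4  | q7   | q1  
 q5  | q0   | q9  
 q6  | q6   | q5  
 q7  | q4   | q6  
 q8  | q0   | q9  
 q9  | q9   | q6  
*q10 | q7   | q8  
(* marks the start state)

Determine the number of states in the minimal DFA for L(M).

5

First remove the unreachable states {q3}; 10 states remain.
Initial partition by acceptance: {q1,q2,q5,q8,q9} | {q0,q4,q6,q7,q10}.
Split {q1,q2,q5,q8,q9} by δ(·,0) → {q1,q2,q5,q8} and {q9}.
Split {q0,q4,q6,q7,q10} by δ(·,1) → {q0,q4,q6,q10} and {q7}.
Split {q0,q4,q6,q10} by δ(·,0) → {q0,q4,q10} and {q6}.
The partition is now stable with 5 blocks: {q1,q2,q5,q8} | {q0,q4,q10} | {q9} | {q7} | {q6}.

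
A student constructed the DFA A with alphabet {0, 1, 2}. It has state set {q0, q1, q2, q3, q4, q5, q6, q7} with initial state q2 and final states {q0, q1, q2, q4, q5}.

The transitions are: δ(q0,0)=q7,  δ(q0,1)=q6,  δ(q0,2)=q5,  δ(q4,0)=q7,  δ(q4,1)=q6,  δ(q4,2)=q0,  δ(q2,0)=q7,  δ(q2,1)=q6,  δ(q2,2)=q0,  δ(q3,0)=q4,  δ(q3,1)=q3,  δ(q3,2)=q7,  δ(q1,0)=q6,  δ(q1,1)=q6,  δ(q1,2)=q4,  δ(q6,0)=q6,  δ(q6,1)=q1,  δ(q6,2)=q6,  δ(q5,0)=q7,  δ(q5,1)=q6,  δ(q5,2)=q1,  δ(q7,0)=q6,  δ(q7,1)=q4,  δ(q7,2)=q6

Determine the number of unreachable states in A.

1

No path from q2 leads to q3; the other 7 states are all reachable.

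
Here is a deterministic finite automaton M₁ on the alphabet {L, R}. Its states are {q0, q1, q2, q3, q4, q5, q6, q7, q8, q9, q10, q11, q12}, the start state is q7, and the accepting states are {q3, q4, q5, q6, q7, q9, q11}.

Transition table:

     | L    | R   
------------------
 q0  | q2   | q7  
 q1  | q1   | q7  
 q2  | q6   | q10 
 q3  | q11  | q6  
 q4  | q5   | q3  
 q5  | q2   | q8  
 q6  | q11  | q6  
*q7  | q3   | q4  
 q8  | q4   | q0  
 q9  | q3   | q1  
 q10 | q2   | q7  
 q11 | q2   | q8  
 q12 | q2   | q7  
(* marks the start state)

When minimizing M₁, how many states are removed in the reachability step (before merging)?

3

No path from q7 leads to q1, q9, q12; the other 10 states are all reachable.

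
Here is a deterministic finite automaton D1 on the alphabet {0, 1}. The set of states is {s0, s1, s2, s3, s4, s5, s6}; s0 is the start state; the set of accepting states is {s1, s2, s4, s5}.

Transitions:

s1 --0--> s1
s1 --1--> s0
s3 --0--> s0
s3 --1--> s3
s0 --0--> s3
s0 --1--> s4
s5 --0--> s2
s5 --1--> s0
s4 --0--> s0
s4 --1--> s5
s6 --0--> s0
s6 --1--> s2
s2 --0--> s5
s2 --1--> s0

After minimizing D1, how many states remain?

Reachable states from the start: {s0,s2,s3,s4,s5}. Unreachable: {s1,s6} — drop them.
Initial partition by acceptance: {s2,s4,s5} | {s0,s3}.
On input 0, block {s2,s4,s5} splits into {s2,s5} and {s4}.
On input 1, block {s0,s3} splits into {s0} and {s3}.
No further refinement is possible. Final partition (4 blocks): {s2,s5} | {s0} | {s4} | {s3}.

4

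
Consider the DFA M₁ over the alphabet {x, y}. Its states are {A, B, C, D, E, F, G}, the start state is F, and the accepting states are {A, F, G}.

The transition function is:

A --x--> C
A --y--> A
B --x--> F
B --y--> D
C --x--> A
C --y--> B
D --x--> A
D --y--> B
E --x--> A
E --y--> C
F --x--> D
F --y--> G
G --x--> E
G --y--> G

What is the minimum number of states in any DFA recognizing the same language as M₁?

Every state is reachable, so we keep all 7.
Initial partition by acceptance: {A,F,G} | {B,C,D,E}.
No further refinement is possible. Final partition (2 blocks): {A,F,G} | {B,C,D,E}.

2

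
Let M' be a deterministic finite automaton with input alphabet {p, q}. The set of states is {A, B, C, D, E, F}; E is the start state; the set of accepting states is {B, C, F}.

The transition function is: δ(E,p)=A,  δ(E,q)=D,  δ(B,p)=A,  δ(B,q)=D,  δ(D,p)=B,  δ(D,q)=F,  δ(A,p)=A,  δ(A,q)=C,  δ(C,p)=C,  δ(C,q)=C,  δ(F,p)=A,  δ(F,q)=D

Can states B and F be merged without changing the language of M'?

Start with accepting vs non-accepting: {B,C,F} | {A,D,E}.
Split {B,C,F} by δ(·,p) → {B,F} and {C}.
On input p, block {A,D,E} splits into {A,E} and {D}.
On input q, block {A,E} splits into {A} and {E}.
Stable partition: {B,F} | {A} | {C} | {D} | {E} — 5 equivalence classes.
B and F lie in the same block of the stable partition, so they are equivalent — no string distinguishes them.

Yes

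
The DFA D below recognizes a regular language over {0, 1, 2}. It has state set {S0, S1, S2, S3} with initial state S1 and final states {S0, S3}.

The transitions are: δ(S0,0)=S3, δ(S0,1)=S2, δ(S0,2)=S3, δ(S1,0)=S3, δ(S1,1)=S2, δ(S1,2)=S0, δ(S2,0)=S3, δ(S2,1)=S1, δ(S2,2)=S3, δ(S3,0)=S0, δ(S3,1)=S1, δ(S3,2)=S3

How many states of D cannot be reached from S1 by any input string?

Every one of the 4 states is reachable from S1.

0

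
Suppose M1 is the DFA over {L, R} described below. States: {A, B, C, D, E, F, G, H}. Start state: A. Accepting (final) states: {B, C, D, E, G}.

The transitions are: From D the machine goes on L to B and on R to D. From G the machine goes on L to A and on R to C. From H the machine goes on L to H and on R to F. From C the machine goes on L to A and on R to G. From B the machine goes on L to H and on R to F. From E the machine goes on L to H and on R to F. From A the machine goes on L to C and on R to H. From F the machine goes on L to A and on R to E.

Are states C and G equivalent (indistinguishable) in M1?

States {B,D} cannot be reached from the start state, so discard them.
Start with accepting vs non-accepting: {C,E,G} | {A,F,H}.
Refine {C,E,G} on symbol R: members go to different blocks, giving {C,G} and {E}.
Split {A,F,H} by δ(·,L) → {F,H} and {A}.
Refine {F,H} on symbol L: members go to different blocks, giving {F} and {H}.
No further refinement is possible. Final partition (5 blocks): {C,G} | {F} | {E} | {A} | {H}.
C and G lie in the same block of the stable partition, so they are equivalent — no string distinguishes them.

Yes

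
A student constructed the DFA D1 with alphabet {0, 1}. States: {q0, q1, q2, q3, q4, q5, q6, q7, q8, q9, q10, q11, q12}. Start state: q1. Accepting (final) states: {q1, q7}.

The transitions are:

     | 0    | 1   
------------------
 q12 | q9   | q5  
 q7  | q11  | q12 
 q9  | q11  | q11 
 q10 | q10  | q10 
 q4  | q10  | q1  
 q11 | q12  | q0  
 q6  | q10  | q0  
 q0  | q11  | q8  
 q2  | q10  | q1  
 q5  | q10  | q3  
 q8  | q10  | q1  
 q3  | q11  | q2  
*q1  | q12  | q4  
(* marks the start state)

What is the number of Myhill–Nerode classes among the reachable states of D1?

8

Reachable states from the start: {q0,q1,q2,q3,q4,q5,q8,q9,q10,q11,q12}. Unreachable: {q6,q7} — drop them.
Initial partition by acceptance: {q1} | {q0,q2,q3,q4,q5,q8,q9,q10,q11,q12}.
Refine {q0,q2,q3,q4,q5,q8,q9,q10,q11,q12} on symbol 1: members go to different blocks, giving {q0,q3,q5,q9,q10,q11,q12} and {q2,q4,q8}.
Split {q0,q3,q5,q9,q10,q11,q12} by δ(·,1) → {q5,q9,q10,q11,q12} and {q0,q3}.
On input 1, block {q5,q9,q10,q11,q12} splits into {q9,q10,q12} and {q5,q11}.
On input 0, block {q9,q10,q12} splits into {q10,q12} and {q9}.
Split {q10,q12} by δ(·,0) → {q10} and {q12}.
Split {q5,q11} by δ(·,0) → {q5} and {q11}.
No further refinement is possible. Final partition (8 blocks): {q1} | {q10} | {q2,q4,q8} | {q0,q3} | {q5} | {q9} | {q12} | {q11}.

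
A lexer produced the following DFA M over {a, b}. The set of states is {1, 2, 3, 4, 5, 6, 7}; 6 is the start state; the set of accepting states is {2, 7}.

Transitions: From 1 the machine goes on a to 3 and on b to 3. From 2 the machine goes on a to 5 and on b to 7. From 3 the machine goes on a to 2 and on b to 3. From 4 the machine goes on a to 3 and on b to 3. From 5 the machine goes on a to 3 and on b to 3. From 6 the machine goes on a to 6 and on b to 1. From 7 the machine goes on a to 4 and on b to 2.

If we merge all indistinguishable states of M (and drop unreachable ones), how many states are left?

Start with accepting vs non-accepting: {2,7} | {1,3,4,5,6}.
On input a, block {1,3,4,5,6} splits into {1,4,5,6} and {3}.
Split {1,4,5,6} by δ(·,a) → {1,4,5} and {6}.
Stable partition: {2,7} | {1,4,5} | {3} | {6} — 4 equivalence classes.

4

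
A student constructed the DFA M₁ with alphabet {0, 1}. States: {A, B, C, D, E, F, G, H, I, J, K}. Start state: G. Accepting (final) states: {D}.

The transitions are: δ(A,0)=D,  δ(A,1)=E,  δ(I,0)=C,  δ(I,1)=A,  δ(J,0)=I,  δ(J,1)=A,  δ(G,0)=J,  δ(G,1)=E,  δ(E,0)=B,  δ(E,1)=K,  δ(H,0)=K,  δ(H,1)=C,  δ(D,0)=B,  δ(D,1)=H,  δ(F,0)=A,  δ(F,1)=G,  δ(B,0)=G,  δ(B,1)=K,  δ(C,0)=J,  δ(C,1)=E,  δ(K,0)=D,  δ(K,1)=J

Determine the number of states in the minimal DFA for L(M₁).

States {F} cannot be reached from the start state, so discard them.
Initial partition by acceptance: {D} | {A,B,C,E,G,H,I,J,K}.
On input 0, block {A,B,C,E,G,H,I,J,K} splits into {B,C,E,G,H,I,J} and {A,K}.
Split {B,C,E,G,H,I,J} by δ(·,0) → {B,C,E,G,I,J} and {H}.
On input 1, block {B,C,E,G,I,J} splits into {B,E,I,J} and {C,G}.
Split {B,E,I,J} by δ(·,0) → {B,I} and {E,J}.
The partition is now stable with 6 blocks: {D} | {B,I} | {A,K} | {H} | {C,G} | {E,J}.

6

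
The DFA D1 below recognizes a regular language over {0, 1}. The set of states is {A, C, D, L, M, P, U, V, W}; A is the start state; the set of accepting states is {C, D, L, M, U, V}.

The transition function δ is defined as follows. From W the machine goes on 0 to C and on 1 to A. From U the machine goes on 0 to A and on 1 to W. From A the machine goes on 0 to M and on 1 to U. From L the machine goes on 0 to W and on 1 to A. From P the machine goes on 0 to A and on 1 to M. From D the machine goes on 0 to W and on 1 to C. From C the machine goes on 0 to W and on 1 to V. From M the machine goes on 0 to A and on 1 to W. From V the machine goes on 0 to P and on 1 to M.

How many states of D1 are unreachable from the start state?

2

No path from A leads to D, L; the other 7 states are all reachable.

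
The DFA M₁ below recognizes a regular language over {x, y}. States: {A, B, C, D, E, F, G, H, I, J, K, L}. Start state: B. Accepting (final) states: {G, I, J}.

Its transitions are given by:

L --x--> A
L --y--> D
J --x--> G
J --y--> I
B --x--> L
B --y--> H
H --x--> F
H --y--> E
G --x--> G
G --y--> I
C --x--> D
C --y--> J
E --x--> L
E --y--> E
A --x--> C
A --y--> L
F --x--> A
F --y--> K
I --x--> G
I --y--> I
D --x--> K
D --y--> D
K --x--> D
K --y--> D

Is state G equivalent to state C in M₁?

P0 = {G,I,J} | {A,B,C,D,E,F,H,K,L}.
Split {A,B,C,D,E,F,H,K,L} by δ(·,y) → {A,B,D,E,F,H,K,L} and {C}.
Split {A,B,D,E,F,H,K,L} by δ(·,x) → {B,D,E,F,H,K,L} and {A}.
On input x, block {B,D,E,F,H,K,L} splits into {B,D,E,H,K} and {F,L}.
On input x, block {B,D,E,H,K} splits into {B,E,H} and {D,K}.
The partition is now stable with 6 blocks: {G,I,J} | {B,E,H} | {C} | {A} | {F,L} | {D,K}.
G and C end up in different blocks, so they are distinguishable. For instance, the string 'ε' is accepted from only G.

No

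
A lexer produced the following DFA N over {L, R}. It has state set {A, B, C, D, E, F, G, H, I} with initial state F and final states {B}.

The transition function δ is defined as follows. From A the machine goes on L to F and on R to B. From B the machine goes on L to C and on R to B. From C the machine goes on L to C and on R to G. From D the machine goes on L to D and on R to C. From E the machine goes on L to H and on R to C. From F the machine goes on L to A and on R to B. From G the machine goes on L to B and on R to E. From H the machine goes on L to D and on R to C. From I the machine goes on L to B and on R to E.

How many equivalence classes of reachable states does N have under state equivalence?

5

First remove the unreachable states {I}; 8 states remain.
Initial partition by acceptance: {B} | {A,C,D,E,F,G,H}.
Refine {A,C,D,E,F,G,H} on symbol L: members go to different blocks, giving {A,C,D,E,F,H} and {G}.
Refine {A,C,D,E,F,H} on symbol R: members go to different blocks, giving {D,E,H} and {A,F} and {C}.
Stable partition: {B} | {D,E,H} | {G} | {A,F} | {C} — 5 equivalence classes.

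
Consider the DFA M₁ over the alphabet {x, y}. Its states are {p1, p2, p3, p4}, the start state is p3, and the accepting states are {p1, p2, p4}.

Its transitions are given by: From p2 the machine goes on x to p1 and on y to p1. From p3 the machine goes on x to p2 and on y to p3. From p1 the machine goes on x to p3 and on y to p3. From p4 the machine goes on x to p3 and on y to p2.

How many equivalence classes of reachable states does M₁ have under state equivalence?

3

States {p4} cannot be reached from the start state, so discard them.
Initial partition by acceptance: {p1,p2} | {p3}.
Split {p1,p2} by δ(·,x) → {p1} and {p2}.
The partition is now stable with 3 blocks: {p1} | {p3} | {p2}.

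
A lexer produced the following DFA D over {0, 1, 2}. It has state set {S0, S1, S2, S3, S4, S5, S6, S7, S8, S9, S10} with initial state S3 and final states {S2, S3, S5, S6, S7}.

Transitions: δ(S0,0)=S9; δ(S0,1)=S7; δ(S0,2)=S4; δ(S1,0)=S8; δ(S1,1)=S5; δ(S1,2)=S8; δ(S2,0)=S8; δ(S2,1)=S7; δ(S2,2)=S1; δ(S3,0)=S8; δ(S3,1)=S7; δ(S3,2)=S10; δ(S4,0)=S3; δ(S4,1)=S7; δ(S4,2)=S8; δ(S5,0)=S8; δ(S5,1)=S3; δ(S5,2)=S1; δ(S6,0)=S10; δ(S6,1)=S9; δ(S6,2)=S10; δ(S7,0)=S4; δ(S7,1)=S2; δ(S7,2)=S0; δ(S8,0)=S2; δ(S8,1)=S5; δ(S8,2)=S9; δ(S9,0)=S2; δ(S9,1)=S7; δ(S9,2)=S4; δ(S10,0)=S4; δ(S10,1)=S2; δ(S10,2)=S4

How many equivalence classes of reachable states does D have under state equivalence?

3

Reachable states from the start: {S0,S1,S2,S3,S4,S5,S7,S8,S9,S10}. Unreachable: {S6} — drop them.
P0 = {S2,S3,S5,S7} | {S0,S1,S4,S8,S9,S10}.
Split {S0,S1,S4,S8,S9,S10} by δ(·,0) → {S0,S1,S10} and {S4,S8,S9}.
No further refinement is possible. Final partition (3 blocks): {S2,S3,S5,S7} | {S0,S1,S10} | {S4,S8,S9}.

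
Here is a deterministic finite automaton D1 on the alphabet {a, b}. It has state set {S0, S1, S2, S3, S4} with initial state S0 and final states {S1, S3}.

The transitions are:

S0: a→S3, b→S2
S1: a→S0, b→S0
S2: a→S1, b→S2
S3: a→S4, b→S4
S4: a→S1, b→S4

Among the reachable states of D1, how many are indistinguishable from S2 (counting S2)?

3

Every state is reachable, so we keep all 5.
Start with accepting vs non-accepting: {S1,S3} | {S0,S2,S4}.
No further refinement is possible. Final partition (2 blocks): {S1,S3} | {S0,S2,S4}.
The equivalence class containing S2 is {S0,S2,S4}, of size 3.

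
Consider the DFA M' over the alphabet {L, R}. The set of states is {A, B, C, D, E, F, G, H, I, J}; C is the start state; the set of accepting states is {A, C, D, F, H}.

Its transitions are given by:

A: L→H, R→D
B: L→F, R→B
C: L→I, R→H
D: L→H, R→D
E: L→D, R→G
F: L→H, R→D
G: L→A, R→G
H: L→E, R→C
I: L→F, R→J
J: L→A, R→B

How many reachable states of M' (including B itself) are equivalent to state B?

All states are reachable from the start state.
Start with accepting vs non-accepting: {A,C,D,F,H} | {B,E,G,I,J}.
Split {A,C,D,F,H} by δ(·,L) → {A,D,F} and {C,H}.
Stable partition: {A,D,F} | {B,E,G,I,J} | {C,H} — 3 equivalence classes.
State B belongs to the block {B,E,G,I,J}, which has 5 states.

5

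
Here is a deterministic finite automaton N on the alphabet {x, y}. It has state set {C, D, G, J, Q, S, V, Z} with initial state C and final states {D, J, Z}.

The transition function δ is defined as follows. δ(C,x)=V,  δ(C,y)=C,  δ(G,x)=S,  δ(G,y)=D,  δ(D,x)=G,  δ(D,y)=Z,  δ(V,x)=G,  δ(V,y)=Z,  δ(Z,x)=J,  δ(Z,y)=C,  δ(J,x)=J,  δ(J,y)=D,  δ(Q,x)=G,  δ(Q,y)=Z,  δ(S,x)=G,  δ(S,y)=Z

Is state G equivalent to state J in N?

No

Reachable states from the start: {C,D,G,J,S,V,Z}. Unreachable: {Q} — drop them.
Start with accepting vs non-accepting: {D,J,Z} | {C,G,S,V}.
Refine {D,J,Z} on symbol x: members go to different blocks, giving {J,Z} and {D}.
Split {J,Z} by δ(·,y) → {J} and {Z}.
Split {C,G,S,V} by δ(·,y) → {S,V} and {C} and {G}.
The partition is now stable with 6 blocks: {J} | {S,V} | {D} | {Z} | {C} | {G}.
G and J end up in different blocks, so they are distinguishable. For instance, the string 'ε' is accepted from only J.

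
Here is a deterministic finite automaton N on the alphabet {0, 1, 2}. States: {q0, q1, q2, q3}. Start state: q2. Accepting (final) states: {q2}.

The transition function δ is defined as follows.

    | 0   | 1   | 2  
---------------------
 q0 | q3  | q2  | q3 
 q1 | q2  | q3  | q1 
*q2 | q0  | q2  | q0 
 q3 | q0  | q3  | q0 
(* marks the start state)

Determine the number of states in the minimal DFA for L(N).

First remove the unreachable states {q1}; 3 states remain.
P0 = {q2} | {q0,q3}.
Refine {q0,q3} on symbol 1: members go to different blocks, giving {q0} and {q3}.
The partition is now stable with 3 blocks: {q2} | {q0} | {q3}.

3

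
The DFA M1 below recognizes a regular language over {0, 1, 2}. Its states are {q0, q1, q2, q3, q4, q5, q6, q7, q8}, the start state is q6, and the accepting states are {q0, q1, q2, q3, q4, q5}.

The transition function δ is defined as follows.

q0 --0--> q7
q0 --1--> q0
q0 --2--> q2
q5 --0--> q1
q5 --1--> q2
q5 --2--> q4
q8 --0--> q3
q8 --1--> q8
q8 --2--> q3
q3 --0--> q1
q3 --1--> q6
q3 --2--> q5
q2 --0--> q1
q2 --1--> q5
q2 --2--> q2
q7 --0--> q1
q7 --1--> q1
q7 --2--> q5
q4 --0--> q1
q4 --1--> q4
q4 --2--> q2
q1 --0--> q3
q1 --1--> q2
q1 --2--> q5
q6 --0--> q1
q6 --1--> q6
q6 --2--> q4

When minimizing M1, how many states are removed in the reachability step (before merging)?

BFS from q6 reaches {q1, q2, q3, q4, q5, q6}; the 3 state(s) q0, q7, q8 are never visited.

3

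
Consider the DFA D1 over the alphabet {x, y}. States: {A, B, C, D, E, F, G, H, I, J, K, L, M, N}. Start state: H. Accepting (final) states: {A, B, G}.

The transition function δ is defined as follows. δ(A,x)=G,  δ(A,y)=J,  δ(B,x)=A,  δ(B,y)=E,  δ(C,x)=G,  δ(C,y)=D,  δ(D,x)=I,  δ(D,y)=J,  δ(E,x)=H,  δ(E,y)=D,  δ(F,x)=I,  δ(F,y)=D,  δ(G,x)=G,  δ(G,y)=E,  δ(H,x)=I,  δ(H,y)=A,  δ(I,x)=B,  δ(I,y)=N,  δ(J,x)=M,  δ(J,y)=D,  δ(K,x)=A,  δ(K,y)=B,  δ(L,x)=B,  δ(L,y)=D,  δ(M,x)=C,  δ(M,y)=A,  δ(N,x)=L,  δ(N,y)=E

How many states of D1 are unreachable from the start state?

2

Starting at H and following transitions, the reachable set is {A, B, C, D, E, G, H, I, J, L, M, N}. That leaves F, K unreachable — 2 in total.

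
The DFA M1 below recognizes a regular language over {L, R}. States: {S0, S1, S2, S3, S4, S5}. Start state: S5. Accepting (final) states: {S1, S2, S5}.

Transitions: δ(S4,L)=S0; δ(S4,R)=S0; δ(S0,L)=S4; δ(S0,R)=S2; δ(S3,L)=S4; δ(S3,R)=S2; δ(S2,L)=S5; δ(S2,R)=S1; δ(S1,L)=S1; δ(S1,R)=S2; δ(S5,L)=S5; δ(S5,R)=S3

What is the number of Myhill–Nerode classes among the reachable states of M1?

5

All states are reachable from the start state.
Initial partition by acceptance: {S1,S2,S5} | {S0,S3,S4}.
Split {S1,S2,S5} by δ(·,R) → {S1,S2} and {S5}.
On input L, block {S1,S2} splits into {S1} and {S2}.
Refine {S0,S3,S4} on symbol R: members go to different blocks, giving {S0,S3} and {S4}.
Stable partition: {S1} | {S0,S3} | {S5} | {S2} | {S4} — 5 equivalence classes.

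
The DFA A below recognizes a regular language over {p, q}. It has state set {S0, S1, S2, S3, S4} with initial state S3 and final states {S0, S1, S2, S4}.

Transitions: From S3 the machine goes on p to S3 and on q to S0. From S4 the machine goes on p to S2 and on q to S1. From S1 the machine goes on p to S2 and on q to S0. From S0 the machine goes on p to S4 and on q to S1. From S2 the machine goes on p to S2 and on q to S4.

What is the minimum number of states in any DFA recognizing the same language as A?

2

Initial partition by acceptance: {S0,S1,S2,S4} | {S3}.
The partition is now stable with 2 blocks: {S0,S1,S2,S4} | {S3}.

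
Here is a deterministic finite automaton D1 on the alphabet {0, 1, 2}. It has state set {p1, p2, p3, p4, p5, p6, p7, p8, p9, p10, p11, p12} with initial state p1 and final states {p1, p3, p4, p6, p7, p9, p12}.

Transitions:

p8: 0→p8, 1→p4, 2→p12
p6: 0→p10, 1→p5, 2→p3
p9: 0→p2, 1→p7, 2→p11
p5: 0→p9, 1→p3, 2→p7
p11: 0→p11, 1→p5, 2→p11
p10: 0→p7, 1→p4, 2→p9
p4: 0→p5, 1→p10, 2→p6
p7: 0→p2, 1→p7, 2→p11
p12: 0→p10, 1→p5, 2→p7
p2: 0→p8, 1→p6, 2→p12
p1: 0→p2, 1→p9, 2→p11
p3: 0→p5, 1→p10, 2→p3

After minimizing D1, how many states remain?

6

Every state is reachable, so we keep all 12.
P0 = {p1,p3,p4,p6,p7,p9,p12} | {p2,p5,p8,p10,p11}.
On input 1, block {p1,p3,p4,p6,p7,p9,p12} splits into {p3,p4,p6,p12} and {p1,p7,p9}.
Refine {p3,p4,p6,p12} on symbol 2: members go to different blocks, giving {p3,p4,p6} and {p12}.
On input 0, block {p2,p5,p8,p10,p11} splits into {p2,p8,p11} and {p5,p10}.
Split {p2,p8,p11} by δ(·,1) → {p2,p8} and {p11}.
No further refinement is possible. Final partition (6 blocks): {p3,p4,p6} | {p2,p8} | {p1,p7,p9} | {p12} | {p5,p10} | {p11}.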